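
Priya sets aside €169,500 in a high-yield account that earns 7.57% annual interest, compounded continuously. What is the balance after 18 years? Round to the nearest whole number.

A = P·e^(rt) = 169,500·e^(0.0757·18) = 169,500·e^1.3626.
e^1.3626 ≈ 3.90633658493, so A ≈ 662,124.0511.

€662,124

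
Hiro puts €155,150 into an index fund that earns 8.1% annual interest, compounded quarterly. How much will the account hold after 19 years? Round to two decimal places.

Growth factor = (1 + 0.02025)^76 ≈ 4.58882886871.
A ≈ 155,150 × 4.58882886871 ≈ 711,956.7990.

€711,956.80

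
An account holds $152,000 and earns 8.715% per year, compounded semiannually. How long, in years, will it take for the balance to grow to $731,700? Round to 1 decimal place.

We need (1 + 0.043575)^(2t) = 4.8138, so 2t = ln 4.8138 / ln 1.043575 ≈ 36.8442.
t ≈ 36.8442/2 = 18.4221 years.

18.4 years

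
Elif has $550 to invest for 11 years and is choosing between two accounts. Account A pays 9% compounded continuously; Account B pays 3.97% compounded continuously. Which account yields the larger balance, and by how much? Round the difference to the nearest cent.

Account A growth factor: e^(0.09·11) = e^0.99 ≈ 2.691234472; balance ≈ 1,480.1790.
Account B growth factor: e^(0.0397·11) = e^0.4367 ≈ 1.54759173; balance ≈ 851.1755.
Account A is larger by 629.0035.

Account A, by $629.00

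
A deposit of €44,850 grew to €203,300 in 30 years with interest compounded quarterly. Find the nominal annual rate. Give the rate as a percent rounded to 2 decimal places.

5.07%

The 120-period growth factor is 203,300/44,850 = 4.53289.
r/4 = 4.53289^(1/120) − 1 ≈ 0.0126743, so r ≈ 4·0.0126743 = 5.06972%.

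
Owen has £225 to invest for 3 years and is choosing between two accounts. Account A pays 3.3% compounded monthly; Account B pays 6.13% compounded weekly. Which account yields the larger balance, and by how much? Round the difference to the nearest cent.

A: (1 + 0.00275)^36 ≈ 1.10391629, so 225 × 1.10391629 ≈ 248.3812.
B: (1 + 0.0613/52)^156 ≈ 1.20176546, so 225 × 1.20176546 ≈ 270.3972.
Difference ≈ 22.0161 in favor of B.

Account B, by £22.02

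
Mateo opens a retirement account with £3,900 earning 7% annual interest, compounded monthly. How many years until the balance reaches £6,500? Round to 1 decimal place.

7.3 years

We need (1 + 0.00583333)^(12t) = 1.6667, so 12t = ln 1.6667 / ln 1.005833 ≈ 87.8253.
t ≈ 87.8253/12 = 7.3188 years.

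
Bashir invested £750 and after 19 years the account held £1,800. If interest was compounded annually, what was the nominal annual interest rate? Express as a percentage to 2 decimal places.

(1 + r)^19 = 1,800/750 = 2.4.
1 + r = 2.4^(1/19) ≈ 1.047155, so r ≈ 0.0471554.
r ≈ 4.71554%.

4.72%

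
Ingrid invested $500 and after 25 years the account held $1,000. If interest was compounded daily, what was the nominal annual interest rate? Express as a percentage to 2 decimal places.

2.77%

The 9125-period growth factor is 1,000/500 = 2.
r/365 = 2^(1/9125) − 1 ≈ 0.0000759642, so r ≈ 365·0.0000759642 = 2.77269%.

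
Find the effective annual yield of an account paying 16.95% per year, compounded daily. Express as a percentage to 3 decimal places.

EAR = (1 + 16.95%/365)^365 − 1 = (1 + 0.000464384)^365 − 1.
(1 + 0.000464384)^365 ≈ 1.184666, so EAR ≈ 18.46657%.

18.467%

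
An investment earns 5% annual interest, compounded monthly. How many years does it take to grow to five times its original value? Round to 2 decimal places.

32.26 years

(1 + 0.00416667)^(12t) = 5.
12t = ln 5 / ln(1 + 0.00416667) ≈ 1.6094/0.00415801 ≈ 387.0693.
t ≈ 32.2558.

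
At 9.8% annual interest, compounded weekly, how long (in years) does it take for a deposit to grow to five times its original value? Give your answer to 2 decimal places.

(1 + 0.00188462)^(52t) = 5.
52t = ln 5 / ln(1 + 0.00188462) ≈ 1.6094/0.00188284 ≈ 854.7919.
t ≈ 16.4383.

16.44 years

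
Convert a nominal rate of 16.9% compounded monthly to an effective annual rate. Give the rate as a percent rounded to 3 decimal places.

EAR = (1 + 16.9%/12)^12 − 1 = (1 + 0.0140833)^12 − 1.
(1 + 0.0140833)^12 ≈ 1.182725, so EAR ≈ 18.27249%.

18.272%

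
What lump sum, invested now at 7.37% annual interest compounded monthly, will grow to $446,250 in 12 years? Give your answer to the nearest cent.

$184,783.36

Growth factor = (1 + 0.0737/12)^144 ≈ 2.4149901874.
P = 446,250/2.4149901874 ≈ 184,783.3595.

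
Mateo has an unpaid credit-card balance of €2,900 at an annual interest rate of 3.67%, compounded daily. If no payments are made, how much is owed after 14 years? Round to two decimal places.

Growth factor = (1 + 0.0367/365)^5110 ≈ 1.671588164.
A ≈ 2,900 × 1.671588164 ≈ 4,847.6057.

€4,847.61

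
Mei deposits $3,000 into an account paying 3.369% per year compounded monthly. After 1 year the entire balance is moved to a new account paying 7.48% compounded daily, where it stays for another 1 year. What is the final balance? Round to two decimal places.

$3,343.60

After 1 years at 3.369%: 3,000 × 1.034215115 ≈ 3,102.6453.
Then 1 years at 7.48%: 3,102.6453 × 1.077660337 ≈ 3,343.5978.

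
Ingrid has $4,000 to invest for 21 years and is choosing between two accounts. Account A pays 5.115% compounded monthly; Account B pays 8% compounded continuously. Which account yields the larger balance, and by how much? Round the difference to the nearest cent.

A: (1 + 0.0042625)^252 ≈ 2.9208281891, so 4,000 × 2.9208281891 ≈ 11,683.3128.
B: e^(0.08·21) = e^1.68 ≈ 5.3655559711, so 4,000 × 5.3655559711 ≈ 21,462.2239.
Difference ≈ 9,778.9111 in favor of B.

Account B, by $9,778.91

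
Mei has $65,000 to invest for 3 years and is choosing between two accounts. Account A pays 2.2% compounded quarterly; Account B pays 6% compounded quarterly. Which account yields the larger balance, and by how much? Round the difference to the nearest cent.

A: (1 + 0.0055)^12 ≈ 1.0680335595, so 65,000 × 1.0680335595 ≈ 69,422.1814.
B: (1 + 0.015)^12 ≈ 1.1956181715, so 65,000 × 1.1956181715 ≈ 77,715.1811.
Difference ≈ 8,292.9998 in favor of B.

Account B, by $8,293.00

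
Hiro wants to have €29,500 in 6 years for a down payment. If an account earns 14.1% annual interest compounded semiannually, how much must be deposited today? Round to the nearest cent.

€13,025.13

Growth factor = (1 + 0.0705)^12 ≈ 2.2648532093.
P = 29,500/2.2648532093 ≈ 13,025.1267.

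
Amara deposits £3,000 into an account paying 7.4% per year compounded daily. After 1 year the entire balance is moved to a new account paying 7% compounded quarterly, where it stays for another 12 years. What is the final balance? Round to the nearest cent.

After 1 years at 7.4%: 3,000 × 1.076798729 ≈ 3,230.3962.
Then 12 years at 7%: 3,230.3962 × 2.299598724 ≈ 7,428.6150.

£7,428.61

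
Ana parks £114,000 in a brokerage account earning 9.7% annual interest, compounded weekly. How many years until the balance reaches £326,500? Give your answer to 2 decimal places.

We need (1 + 0.00186538)^(52t) = 2.864, so 52t = ln 2.864 / ln 1.001865 ≈ 564.6088.
t ≈ 564.6088/52 = 10.8579 years.

10.86 years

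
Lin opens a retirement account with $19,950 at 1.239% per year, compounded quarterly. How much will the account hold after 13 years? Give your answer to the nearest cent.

$23,430.77

Periodic rate = 1.239%/4 = 0.0030975; periods = 4·13 = 52.
A = 19,950·(1 + 0.0030975)^52 ≈ 19,950·1.1744747857 ≈ 23,430.7720.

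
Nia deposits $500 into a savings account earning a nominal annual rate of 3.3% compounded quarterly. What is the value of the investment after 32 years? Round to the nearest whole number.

Periodic rate = 3.3%/4 = 0.00825; periods = 4·32 = 128.
A = 500·(1 + 0.00825)^128 ≈ 500·2.862421116 ≈ 1,431.2106.

$1,431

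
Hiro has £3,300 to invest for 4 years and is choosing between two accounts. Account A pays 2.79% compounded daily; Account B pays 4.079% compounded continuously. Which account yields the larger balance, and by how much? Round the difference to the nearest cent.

Account A growth factor: (1 + 0.0279/365)^1460 ≈ 1.118060776; balance ≈ 3,689.6006.
Account B growth factor: e^(0.04079·4) = e^0.16316 ≈ 1.177225031; balance ≈ 3,884.8426.
Account B is larger by 195.2420.

Account B, by £195.24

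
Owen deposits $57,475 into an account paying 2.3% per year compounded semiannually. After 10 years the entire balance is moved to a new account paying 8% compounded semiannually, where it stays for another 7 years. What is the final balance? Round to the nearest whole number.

$125,102

Phase 1: 57,475·(1 + 0.0115)^20 ≈ 72,243.1580.
Phase 2: 72,243.1580·(1 + 0.04)^14 ≈ 125,101.7752.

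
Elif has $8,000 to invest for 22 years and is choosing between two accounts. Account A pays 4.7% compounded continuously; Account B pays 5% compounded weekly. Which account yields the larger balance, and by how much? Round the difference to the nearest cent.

A: e^(0.047·22) = e^1.034 ≈ 2.8122925365, so 8,000 × 2.8122925365 ≈ 22,498.3403.
B: (1 + 0.05/52)^1144 ≈ 3.0025787195, so 8,000 × 3.0025787195 ≈ 24,020.6298.
Difference ≈ 1,522.2895 in favor of B.

Account B, by $1,522.29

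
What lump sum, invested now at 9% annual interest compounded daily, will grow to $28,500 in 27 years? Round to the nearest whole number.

$2,510

Growth factor = (1 + 0.09/365)^9855 ≈ 11.355480152.
P = 28,500/11.355480152 ≈ 2,509.8014.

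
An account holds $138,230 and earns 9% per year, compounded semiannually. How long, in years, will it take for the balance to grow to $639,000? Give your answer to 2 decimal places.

17.39 years

(1 + 0.045)^(2t) = 639,000/138,230 = 4.6227.
2t·ln(1 + 0.045) = ln(4.6227); 2t = 1.531/0.0440169 ≈ 34.7818.
t ≈ 17.3909 years.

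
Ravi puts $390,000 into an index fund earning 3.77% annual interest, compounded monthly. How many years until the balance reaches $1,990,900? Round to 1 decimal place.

43.3 years

(1 + 0.00314167)^(12t) = 1,990,900/390,000 = 5.1049.
12t·ln(1 + 0.00314167) = ln(5.1049); 12t = 1.6302/0.00313674 ≈ 519.7097.
t ≈ 43.3091 years.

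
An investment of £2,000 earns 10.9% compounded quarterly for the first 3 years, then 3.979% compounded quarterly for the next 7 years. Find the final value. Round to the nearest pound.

£3,643

After 3 years at 10.9%: 2,000 × 1.380746017 ≈ 2,761.4920.
Then 7 years at 3.979%: 2,761.4920 × 1.319369249 ≈ 3,643.4277.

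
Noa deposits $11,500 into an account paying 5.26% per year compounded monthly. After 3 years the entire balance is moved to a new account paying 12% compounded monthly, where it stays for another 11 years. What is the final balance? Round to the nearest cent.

$50,061.18

After 3 years at 5.26%: 11,500 × 1.170528273 ≈ 13,461.0751.
Then 11 years at 12%: 13,461.0751 × 3.7189585619 ≈ 50,061.1806.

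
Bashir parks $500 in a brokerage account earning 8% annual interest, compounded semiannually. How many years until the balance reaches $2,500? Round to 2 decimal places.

20.52 years

(1 + 0.04)^(2t) = 2,500/500 = 5.
2t·ln(1 + 0.04) = ln(5); 2t = 1.6094/0.0392207 ≈ 41.0354.
t ≈ 20.5177 years.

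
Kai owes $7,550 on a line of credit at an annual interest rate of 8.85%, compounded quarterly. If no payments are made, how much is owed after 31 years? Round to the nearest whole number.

$113,879

Periodic rate = 8.85%/4 = 0.022125; periods = 4·31 = 124.
A = 7,550·(1 + 0.022125)^124 ≈ 7,550·15.0833335222 ≈ 113,879.1681.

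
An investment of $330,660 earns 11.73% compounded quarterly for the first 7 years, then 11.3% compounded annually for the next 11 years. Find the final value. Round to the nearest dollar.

$2,411,565

Phase 1: 330,660·(1 + 0.029325)^28 ≈ 742,766.3970.
Phase 2: 742,766.3970·(1 + 0.113)^11 ≈ 2,411,565.4631.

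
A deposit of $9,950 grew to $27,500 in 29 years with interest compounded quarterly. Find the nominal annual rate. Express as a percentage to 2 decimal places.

3.52%

(1 + r/4)^116 = 27,500/9,950 = 2.76382.
1 + r/4 = 2.76382^(1/116) ≈ 1.008802, so r/4 ≈ 0.00880242.
r ≈ 4·0.00880242 = 3.52097%.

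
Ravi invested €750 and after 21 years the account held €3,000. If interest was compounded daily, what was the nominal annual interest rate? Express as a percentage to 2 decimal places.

6.60%

(1 + r/365)^7665 = 3,000/750 = 4.
1 + r/365 = 4^(1/7665) ≈ 1.000181, so r/365 ≈ 0.000180877.
r ≈ 365·0.000180877 = 6.60200%.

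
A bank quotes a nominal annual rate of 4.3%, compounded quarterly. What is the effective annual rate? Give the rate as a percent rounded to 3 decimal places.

One year is 4 periods at 0.01075 each: (1 + 0.01075)^4 ≈ 1.043698.
EAR = 1.043698 − 1 ≈ 4.36984%.

4.370%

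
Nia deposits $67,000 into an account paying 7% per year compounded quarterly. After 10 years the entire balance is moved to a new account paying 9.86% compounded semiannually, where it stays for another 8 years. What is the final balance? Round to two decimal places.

$289,631.83

After 10 years at 7%: 67,000 × 2.00159734319 ≈ 134,107.0220.
Then 8 years at 9.86%: 134,107.0220 × 2.15970665134 ≈ 289,631.8274.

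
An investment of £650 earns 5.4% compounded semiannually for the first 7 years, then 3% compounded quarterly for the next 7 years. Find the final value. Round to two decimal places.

£1,163.49

Phase 1: 650·(1 + 0.027)^14 ≈ 943.8426.
Phase 2: 943.8426·(1 + 0.0075)^28 ≈ 1,163.4858.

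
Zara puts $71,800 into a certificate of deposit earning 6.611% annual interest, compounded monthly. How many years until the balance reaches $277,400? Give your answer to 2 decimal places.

20.50 years

(1 + 0.00550917)^(12t) = 277,400/71,800 = 3.8635.
12t·ln(1 + 0.00550917) = ln(3.8635); 12t = 1.3516/0.00549405 ≈ 246.0074.
t ≈ 20.5006 years.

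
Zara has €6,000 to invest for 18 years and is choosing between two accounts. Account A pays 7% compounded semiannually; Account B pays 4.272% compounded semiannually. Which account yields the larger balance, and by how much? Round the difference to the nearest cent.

Account A, by €7,860.87

Account A growth factor: (1 + 0.035)^36 ≈ 3.4502661115; balance ≈ 20,701.5967.
Account B growth factor: (1 + 0.02136)^36 ≈ 2.140121517; balance ≈ 12,840.7291.
Account A is larger by 7,860.8676.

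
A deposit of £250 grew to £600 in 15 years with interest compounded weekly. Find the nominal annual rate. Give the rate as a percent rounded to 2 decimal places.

5.84%

(1 + r/52)^780 = 600/250 = 2.4.
1 + r/52 = 2.4^(1/780) ≈ 1.001123, so r/52 ≈ 0.00112303.
r ≈ 52·0.00112303 = 5.83973%.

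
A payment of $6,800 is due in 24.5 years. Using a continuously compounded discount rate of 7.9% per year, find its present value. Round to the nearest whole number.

P = A·e^(−rt) = 6,800·e^(−1.9355).
e^(−1.9355) ≈ 0.1443520747, so P ≈ 981.5941.

$982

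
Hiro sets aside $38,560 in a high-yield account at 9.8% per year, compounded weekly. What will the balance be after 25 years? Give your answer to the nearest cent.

$445,817.52

Growth factor = (1 + 0.098/52)^1300 ≈ 11.5616575851.
A ≈ 38,560 × 11.5616575851 ≈ 445,817.5165.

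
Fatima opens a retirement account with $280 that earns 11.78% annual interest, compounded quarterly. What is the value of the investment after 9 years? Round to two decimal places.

$796.06

Growth factor = (1 + 0.02945)^36 ≈ 2.84308135.
A ≈ 280 × 2.84308135 ≈ 796.0628.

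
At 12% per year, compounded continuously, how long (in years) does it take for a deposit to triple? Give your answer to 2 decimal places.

9.16 years

e^(0.12t) = 3, so 0.12t = ln 3 ≈ 1.0986.
t ≈ 1.0986/0.12 ≈ 9.1551.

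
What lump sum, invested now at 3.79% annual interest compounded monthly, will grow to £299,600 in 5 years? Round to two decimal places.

£247,954.90

Growth factor = (1 + 0.0379/12)^60 ≈ 1.20828424806.
P = 299,600/1.20828424806 ≈ 247,954.9001.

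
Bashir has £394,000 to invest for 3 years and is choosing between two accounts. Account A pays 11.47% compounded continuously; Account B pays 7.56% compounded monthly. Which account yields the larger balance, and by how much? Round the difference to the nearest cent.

Account A, by £61,871.00

A: e^(0.1147·3) = e^0.3441 ≈ 1.41071970042, so 394,000 × 1.41071970042 ≈ 555,823.5620.
B: (1 + 0.0063)^36 ≈ 1.25368669495, so 394,000 × 1.25368669495 ≈ 493,952.5578.
Difference ≈ 61,871.0042 in favor of A.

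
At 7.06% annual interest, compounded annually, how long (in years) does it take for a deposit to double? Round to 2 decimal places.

10.16 years

(1 + 0.0706)^t = 2.
t = ln 2 / ln(1 + 0.0706) ≈ 0.69315/0.0682192 ≈ 10.1606.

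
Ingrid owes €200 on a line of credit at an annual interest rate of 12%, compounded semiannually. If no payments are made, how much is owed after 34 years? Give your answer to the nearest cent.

Periodic rate = 12%/2 = 0.06; periods = 2·34 = 68.
A = 200·(1 + 0.06)^68 ≈ 200·52.57736755 ≈ 10,515.4735.

€10,515.47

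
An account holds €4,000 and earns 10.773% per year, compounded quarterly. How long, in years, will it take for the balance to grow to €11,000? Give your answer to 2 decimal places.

9.52 years

We need (1 + 0.0269325)^(4t) = 2.75, so 4t = ln 2.75 / ln 1.026933 ≈ 38.0642.
t ≈ 38.0642/4 = 9.5160 years.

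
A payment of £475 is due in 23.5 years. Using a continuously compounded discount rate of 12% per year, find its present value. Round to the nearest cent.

£28.31

P = A·e^(−rt) = 475·e^(−2.82).
e^(−2.82) ≈ 0.0596059427, so P ≈ 28.3128.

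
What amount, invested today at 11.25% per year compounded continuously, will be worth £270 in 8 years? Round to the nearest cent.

P = A·e^(−rt) = 270·e^(−0.9).
e^(−0.9) ≈ 0.40656966, so P ≈ 109.7738.

£109.77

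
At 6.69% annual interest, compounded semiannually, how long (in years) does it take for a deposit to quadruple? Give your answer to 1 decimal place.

21.1 years

(1 + 0.03345)^(2t) = 4.
2t = ln 4 / ln(1 + 0.03345) ≈ 1.3863/0.0329027 ≈ 42.1331.
t ≈ 21.0666.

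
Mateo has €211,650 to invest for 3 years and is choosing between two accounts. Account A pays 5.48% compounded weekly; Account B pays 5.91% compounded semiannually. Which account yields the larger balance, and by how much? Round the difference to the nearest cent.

Account B, by €2,612.19

Account A growth factor: (1 + 0.0548/52)^156 ≈ 1.17858366617; balance ≈ 249,447.2329.
Account B growth factor: (1 + 0.02955)^6 ≈ 1.19092567327; balance ≈ 252,059.4187.
Account B is larger by 2,612.1858.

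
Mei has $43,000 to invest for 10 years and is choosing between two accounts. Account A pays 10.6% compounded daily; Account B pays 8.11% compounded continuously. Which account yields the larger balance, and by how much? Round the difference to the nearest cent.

Account A growth factor: (1 + 0.106/365)^3650 ≈ 2.88592684554; balance ≈ 124,094.8544.
Account B growth factor: e^(0.0811·10) = e^0.811 ≈ 2.250157019; balance ≈ 96,756.7518.
Account A is larger by 27,338.1025.

Account A, by $27,338.10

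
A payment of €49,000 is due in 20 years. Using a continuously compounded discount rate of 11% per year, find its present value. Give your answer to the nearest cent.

€5,429.35

P = A·e^(−rt) = 49,000·e^(−2.2).
e^(−2.2) ≈ 0.11080315836, so P ≈ 5,429.3548.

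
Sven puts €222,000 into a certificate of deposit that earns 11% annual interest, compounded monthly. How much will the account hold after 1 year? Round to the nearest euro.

Periodic rate = 11%/12 = 0.00916667; periods = 12·1 = 12.
A = 222,000·(1 + 0.11/12)^12 ≈ 222,000·1.1157188362 ≈ 247,689.5816.

€247,690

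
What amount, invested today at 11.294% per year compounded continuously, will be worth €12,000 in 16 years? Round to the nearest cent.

P = A·e^(−rt) = 12,000·e^(−1.80704).
e^(−1.80704) ≈ 0.16413927069, so P ≈ 1,969.6712.

€1,969.67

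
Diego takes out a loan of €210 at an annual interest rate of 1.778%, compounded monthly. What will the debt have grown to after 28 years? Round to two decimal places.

€345.36

Periodic rate = 1.778%/12 = 0.00148167; periods = 12·28 = 336.
A = 210·(1 + 0.01778/12)^336 ≈ 210·1.64455782 ≈ 345.3571.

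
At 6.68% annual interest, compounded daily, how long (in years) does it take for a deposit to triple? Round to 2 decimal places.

16.45 years

(1 + 0.000183014)^(365t) = 3.
365t = ln 3 / ln(1 + 0.000183014) ≈ 1.0986/0.000182997 ≈ 6003.4458.
t ≈ 16.4478.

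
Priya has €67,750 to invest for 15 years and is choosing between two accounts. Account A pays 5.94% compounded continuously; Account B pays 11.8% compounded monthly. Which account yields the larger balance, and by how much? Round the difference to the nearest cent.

A: e^(0.0594·15) = e^0.891 ≈ 2.43756599891, so 67,750 × 2.43756599891 ≈ 165,145.0964.
B: (1 + 0.118/12)^180 ≈ 5.82031353487, so 67,750 × 5.82031353487 ≈ 394,326.2420.
Difference ≈ 229,181.1456 in favor of B.

Account B, by €229,181.15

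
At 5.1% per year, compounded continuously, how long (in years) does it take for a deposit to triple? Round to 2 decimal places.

21.54 years

e^(0.051t) = 3, so 0.051t = ln 3 ≈ 1.0986.
t ≈ 1.0986/0.051 ≈ 21.5414.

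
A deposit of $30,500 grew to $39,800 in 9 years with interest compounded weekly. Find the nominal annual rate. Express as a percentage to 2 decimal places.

The 468-period growth factor is 39,800/30,500 = 1.30492.
r/52 = 1.30492^(1/468) − 1 ≈ 0.000568837, so r ≈ 52·0.000568837 = 2.95795%.

2.96%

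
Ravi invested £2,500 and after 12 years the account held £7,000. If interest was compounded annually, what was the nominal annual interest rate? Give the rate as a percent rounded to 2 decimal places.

8.96%

(1 + r)^12 = 7,000/2,500 = 2.8.
1 + r = 2.8^(1/12) ≈ 1.08959, so r ≈ 0.0895902.
r ≈ 8.95902%.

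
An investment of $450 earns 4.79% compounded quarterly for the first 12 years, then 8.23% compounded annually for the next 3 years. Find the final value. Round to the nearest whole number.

$1,010

After 12 years at 4.79%: 450 × 1.770718889 ≈ 796.8235.
Then 3 years at 8.23%: 796.8235 × 1.267777312 ≈ 1,010.1948.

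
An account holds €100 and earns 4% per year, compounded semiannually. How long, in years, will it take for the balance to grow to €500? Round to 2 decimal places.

40.64 years

We need (1 + 0.02)^(2t) = 5, so 2t = ln 5 / ln 1.02 ≈ 81.2740.
t ≈ 81.2740/2 = 40.6370 years.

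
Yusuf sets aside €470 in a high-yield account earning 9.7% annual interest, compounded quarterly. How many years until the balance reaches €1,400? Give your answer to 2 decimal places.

We need (1 + 0.02425)^(4t) = 2.9787, so 4t = ln 2.9787 / ln 1.02425 ≈ 45.5537.
t ≈ 45.5537/4 = 11.3884 years.

11.39 years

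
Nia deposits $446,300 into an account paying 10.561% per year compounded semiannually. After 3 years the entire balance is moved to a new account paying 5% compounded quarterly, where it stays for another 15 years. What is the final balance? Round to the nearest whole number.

After 3 years at 10.561%: 446,300 × 1.361719425821 ≈ 607,735.3797.
Then 15 years at 5%: 607,735.3797 × 2.107181346951 ≈ 1,280,608.6561.

$1,280,609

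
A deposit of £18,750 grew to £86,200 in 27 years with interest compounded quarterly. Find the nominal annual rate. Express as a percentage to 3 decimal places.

(1 + r/4)^108 = 86,200/18,750 = 4.59733.
1 + r/4 = 4.59733^(1/108) ≈ 1.014225, so r/4 ≈ 0.014225.
r ≈ 4·0.014225 = 5.69000%.

5.690%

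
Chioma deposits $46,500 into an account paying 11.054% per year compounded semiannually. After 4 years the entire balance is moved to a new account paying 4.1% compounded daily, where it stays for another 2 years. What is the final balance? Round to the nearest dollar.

$77,620

After 4 years at 11.054%: 46,500 × 1.5378314379 ≈ 71,509.1619.
Then 2 years at 4.1%: 71,509.1619 × 1.0854508112 ≈ 77,619.6778.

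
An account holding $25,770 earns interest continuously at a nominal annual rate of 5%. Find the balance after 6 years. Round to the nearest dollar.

$34,786

A = P·e^(rt) = 25,770·e^(0.05·6) = 25,770·e^0.3.
e^0.3 ≈ 1.3498588076, so A ≈ 34,785.8615.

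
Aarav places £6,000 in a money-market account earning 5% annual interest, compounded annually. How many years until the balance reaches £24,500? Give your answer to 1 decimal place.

28.8 years

(1 + 0.05)^t = 24,500/6,000 = 4.0833.
t·ln(1 + 0.05) = ln(4.0833); t = 1.4069/0.0487902 ≈ 28.8360.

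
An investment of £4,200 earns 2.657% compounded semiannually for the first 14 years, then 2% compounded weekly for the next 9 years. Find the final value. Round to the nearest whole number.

After 14 years at 2.657%: 4,200 × 1.447055484 ≈ 6,077.6330.
Then 9 years at 2%: 6,077.6330 × 1.197175932 ≈ 7,275.9960.

£7,276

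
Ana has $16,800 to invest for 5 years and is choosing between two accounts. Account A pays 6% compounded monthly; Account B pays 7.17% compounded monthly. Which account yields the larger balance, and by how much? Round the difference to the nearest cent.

Account B, by $1,357.52

Account A growth factor: (1 + 0.005)^60 ≈ 1.3488501525; balance ≈ 22,660.6826.
Account B growth factor: (1 + 0.005975)^60 ≈ 1.429655103; balance ≈ 24,018.2057.
Account B is larger by 1,357.5232.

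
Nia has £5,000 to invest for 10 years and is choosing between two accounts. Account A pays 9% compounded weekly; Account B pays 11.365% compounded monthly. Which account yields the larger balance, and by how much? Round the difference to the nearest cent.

A: (1 + 0.09/52)^520 ≈ 2.4576904103, so 5,000 × 2.4576904103 ≈ 12,288.4521.
B: (1 + 0.11365/12)^120 ≈ 3.0992245638, so 5,000 × 3.0992245638 ≈ 15,496.1228.
Difference ≈ 3,207.6708 in favor of B.

Account B, by £3,207.67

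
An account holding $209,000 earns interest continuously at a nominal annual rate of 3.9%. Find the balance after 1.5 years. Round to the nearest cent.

A = P·e^(rt) = 209,000·e^(0.039·1.5) = 209,000·e^0.0585.
e^0.0585 ≈ 1.06024498569, so A ≈ 221,591.2020.

$221,591.20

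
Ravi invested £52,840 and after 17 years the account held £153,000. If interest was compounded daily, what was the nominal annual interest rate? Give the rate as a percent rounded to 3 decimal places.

(1 + r/365)^6205 = 153,000/52,840 = 2.89553.
1 + r/365 = 2.89553^(1/6205) ≈ 1.000171, so r/365 ≈ 0.000171355.
r ≈ 365·0.000171355 = 6.25447%.

6.254%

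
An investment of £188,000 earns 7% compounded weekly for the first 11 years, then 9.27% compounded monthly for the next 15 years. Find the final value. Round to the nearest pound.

£1,621,458

After 11 years at 7%: 188,000 × 2.158648206403 ≈ 405,825.8628.
Then 15 years at 9.27%: 405,825.8628 × 3.995451919644 ≈ 1,621,457.7226.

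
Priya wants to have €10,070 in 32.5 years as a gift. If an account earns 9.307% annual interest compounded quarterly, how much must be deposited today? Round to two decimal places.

Growth factor = (1 + 0.0232675)^130 ≈ 19.888109087.
P = 10,070/19.888109087 ≈ 506.3327.

€506.33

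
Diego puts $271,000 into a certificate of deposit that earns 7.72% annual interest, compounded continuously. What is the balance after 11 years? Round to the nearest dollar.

$633,537

A = P·e^(rt) = 271,000·e^(0.0772·11) = 271,000·e^0.8492.
e^0.8492 ≈ 2.33777588293, so A ≈ 633,537.2643.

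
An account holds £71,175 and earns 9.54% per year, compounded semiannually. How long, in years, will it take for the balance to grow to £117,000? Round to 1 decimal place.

(1 + 0.0477)^(2t) = 117,000/71,175 = 1.6438.
2t·ln(1 + 0.0477) = ln(1.6438); 2t = 0.49703/0.0465973 ≈ 10.6666.
t ≈ 5.3333 years.

5.3 years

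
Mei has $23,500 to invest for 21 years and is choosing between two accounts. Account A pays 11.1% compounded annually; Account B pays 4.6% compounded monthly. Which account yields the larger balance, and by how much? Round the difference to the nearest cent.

Account A, by $152,689.90

Account A growth factor: (1 + 0.111)^21 ≈ 9.12000838786; balance ≈ 214,320.1971.
Account B growth factor: (1 + 0.046/12)^252 ≈ 2.6225659744; balance ≈ 61,630.3004.
Account A is larger by 152,689.8967.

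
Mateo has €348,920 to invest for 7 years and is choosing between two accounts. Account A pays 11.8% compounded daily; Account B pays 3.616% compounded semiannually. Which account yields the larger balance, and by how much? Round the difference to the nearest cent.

Account A, by €348,476.88

Account A growth factor: (1 + 0.118/365)^2555 ≈ 2.28385889694; balance ≈ 796,884.0463.
Account B growth factor: (1 + 0.01808)^14 ≈ 1.28512887742; balance ≈ 448,407.1679.
Account A is larger by 348,476.8784.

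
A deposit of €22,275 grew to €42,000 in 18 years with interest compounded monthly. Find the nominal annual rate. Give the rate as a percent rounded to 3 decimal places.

(1 + r/12)^216 = 42,000/22,275 = 1.88552.
1 + r/12 = 1.88552^(1/216) ≈ 1.00294, so r/12 ≈ 0.00294045.
r ≈ 12·0.00294045 = 3.52854%.

3.529%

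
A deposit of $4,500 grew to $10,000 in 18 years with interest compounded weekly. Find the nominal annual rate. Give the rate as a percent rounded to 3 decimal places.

(1 + r/52)^936 = 10,000/4,500 = 2.22222.
1 + r/52 = 2.22222^(1/936) ≈ 1.000853, so r/52 ≈ 0.000853471.
r ≈ 52·0.000853471 = 4.43805%.

4.438%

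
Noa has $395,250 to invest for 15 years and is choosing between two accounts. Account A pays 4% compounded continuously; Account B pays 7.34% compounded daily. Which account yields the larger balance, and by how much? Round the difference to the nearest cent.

Account A growth factor: e^(0.04·15) = e^0.6 ≈ 1.82211880039; balance ≈ 720,192.4559.
Account B growth factor: (1 + 0.0734/365)^5475 ≈ 3.006838851808; balance ≈ 1,188,453.0562.
Account B is larger by 468,260.6003.

Account B, by $468,260.60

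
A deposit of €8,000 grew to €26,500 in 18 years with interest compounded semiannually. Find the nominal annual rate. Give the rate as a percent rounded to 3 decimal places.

(1 + r/2)^36 = 26,500/8,000 = 3.3125.
1 + r/2 = 3.3125^(1/36) ≈ 1.033829, so r/2 ≈ 0.0338292.
r ≈ 2·0.0338292 = 6.76583%.

6.766%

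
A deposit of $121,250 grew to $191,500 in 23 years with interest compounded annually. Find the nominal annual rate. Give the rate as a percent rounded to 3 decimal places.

2.007%

The 23-period growth factor is 191,500/121,250 = 1.57938.
r = 1.57938^(1/23) − 1 ≈ 0.0200698, i.e. 2.00698%.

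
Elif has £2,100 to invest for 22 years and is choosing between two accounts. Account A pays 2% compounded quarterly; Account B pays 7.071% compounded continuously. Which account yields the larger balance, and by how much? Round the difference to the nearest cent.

A: (1 + 0.005)^88 ≈ 1.551005845, so 2,100 × 1.551005845 ≈ 3,257.1123.
B: e^(0.07071·22) = e^1.55562 ≈ 4.738023189, so 2,100 × 4.738023189 ≈ 9,949.8487.
Difference ≈ 6,692.7364 in favor of B.

Account B, by £6,692.74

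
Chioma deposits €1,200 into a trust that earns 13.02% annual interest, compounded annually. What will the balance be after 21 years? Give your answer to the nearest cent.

Annual rate = 13.02% = 0.1302; years = 21.
A = 1,200·(1 + 0.1302)^21 ≈ 1,200·13.069571897 ≈ 15,683.4863.

€15,683.49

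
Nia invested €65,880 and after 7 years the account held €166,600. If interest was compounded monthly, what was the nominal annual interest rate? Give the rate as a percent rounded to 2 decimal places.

(1 + r/12)^84 = 166,600/65,880 = 2.52884.
1 + r/12 = 2.52884^(1/84) ≈ 1.011106, so r/12 ≈ 0.011106.
r ≈ 12·0.011106 = 13.32719%.

13.33%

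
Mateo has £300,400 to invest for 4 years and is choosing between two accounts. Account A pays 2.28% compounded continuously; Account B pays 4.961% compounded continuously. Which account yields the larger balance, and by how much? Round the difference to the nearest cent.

Account B, by £37,252.84

Account A growth factor: e^(0.0228·4) = e^0.0912 ≈ 1.09548808097; balance ≈ 329,084.6195.
Account B growth factor: e^(0.04961·4) = e^0.19844 ≈ 1.21949885529; balance ≈ 366,337.4561.
Account B is larger by 37,252.8366.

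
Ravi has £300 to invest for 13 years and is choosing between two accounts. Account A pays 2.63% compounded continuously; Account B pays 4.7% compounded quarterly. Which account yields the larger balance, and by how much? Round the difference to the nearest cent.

Account B, by £128.43

A: e^(0.0263·13) = e^0.3419 ≈ 1.40761953, so 300 × 1.40761953 ≈ 422.2859.
B: (1 + 0.01175)^52 ≈ 1.8357227, so 300 × 1.8357227 ≈ 550.7168.
Difference ≈ 128.4310 in favor of B.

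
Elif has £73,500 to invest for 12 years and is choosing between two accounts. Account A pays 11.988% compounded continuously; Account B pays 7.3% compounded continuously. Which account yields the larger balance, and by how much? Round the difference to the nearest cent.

Account A, by £133,281.01

Account A growth factor: e^(0.11988·12) = e^1.43856 ≈ 4.21462238894; balance ≈ 309,774.7456.
Account B growth factor: e^(0.073·12) = e^0.876 ≈ 2.4012753691; balance ≈ 176,493.7396.
Account A is larger by 133,281.0060.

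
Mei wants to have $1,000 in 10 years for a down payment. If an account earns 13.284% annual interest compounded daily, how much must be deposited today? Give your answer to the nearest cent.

$264.96

Growth factor = (1 + 0.13284/365)^3650 ≈ 3.77408635.
P = 1,000/3.77408635 ≈ 264.9648.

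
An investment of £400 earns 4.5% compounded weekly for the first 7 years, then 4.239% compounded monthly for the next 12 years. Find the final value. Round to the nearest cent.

After 7 years at 4.5%: 400 × 1.37007267 ≈ 548.0291.
Then 12 years at 4.239%: 548.0291 × 1.66160442 ≈ 910.6075.

£910.61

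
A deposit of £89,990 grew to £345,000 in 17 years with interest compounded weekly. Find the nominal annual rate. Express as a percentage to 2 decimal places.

The 884-period growth factor is 345,000/89,990 = 3.83376.
r/52 = 3.83376^(1/884) − 1 ≈ 0.00152134, so r ≈ 52·0.00152134 = 7.91099%.

7.91%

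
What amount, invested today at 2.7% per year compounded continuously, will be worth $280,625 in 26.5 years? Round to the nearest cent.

P = A·e^(−rt) = 280,625·e^(−0.7155).
e^(−0.7155) ≈ 0.488947576879, so P ≈ 137,210.9138.

$137,210.91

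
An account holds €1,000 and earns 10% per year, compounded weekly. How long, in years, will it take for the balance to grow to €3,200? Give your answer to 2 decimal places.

11.64 years

We need (1 + 0.00192308)^(52t) = 3.2, so 52t = ln 3.2 / ln 1.001923 ≈ 605.4198.
t ≈ 605.4198/52 = 11.6427 years.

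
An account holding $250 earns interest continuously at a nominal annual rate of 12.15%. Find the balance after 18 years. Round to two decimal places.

$2,227.11

A = P·e^(rt) = 250·e^(0.1215·18) = 250·e^2.187.
e^2.187 ≈ 8.908447644, so A ≈ 2,227.1119.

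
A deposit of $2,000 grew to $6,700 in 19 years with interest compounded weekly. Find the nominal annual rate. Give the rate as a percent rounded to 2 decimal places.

6.37%

The 988-period growth factor is 6,700/2,000 = 3.35.
r/52 = 3.35^(1/988) − 1 ≈ 0.00122439, so r ≈ 52·0.00122439 = 6.36684%.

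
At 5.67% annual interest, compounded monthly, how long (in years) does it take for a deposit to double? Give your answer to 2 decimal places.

(1 + 0.004725)^(12t) = 2.
12t = ln 2 / ln(1 + 0.004725) ≈ 0.69315/0.00471387 ≈ 147.0441.
t ≈ 12.2537.

12.25 years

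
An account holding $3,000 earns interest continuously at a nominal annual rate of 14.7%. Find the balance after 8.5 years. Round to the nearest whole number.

A = P·e^(rt) = 3,000·e^(0.147·8.5) = 3,000·e^1.2495.
e^1.2495 ≈ 3.4885982222, so A ≈ 10,465.7947.

$10,466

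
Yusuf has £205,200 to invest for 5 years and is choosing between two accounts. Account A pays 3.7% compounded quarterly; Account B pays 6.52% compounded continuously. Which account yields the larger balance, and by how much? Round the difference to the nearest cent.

Account B, by £37,596.68

Account A growth factor: (1 + 0.00925)^20 ≈ 1.20219567617; balance ≈ 246,690.5528.
Account B growth factor: e^(0.0652·5) = e^0.326 ≈ 1.38541536887; balance ≈ 284,287.2337.
Account B is larger by 37,596.6809.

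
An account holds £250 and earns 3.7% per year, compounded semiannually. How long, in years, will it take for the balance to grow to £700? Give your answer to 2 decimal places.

28.08 years

We need (1 + 0.0185)^(2t) = 2.8, so 2t = ln 2.8 / ln 1.0185 ≈ 56.1683.
t ≈ 56.1683/2 = 28.0842 years.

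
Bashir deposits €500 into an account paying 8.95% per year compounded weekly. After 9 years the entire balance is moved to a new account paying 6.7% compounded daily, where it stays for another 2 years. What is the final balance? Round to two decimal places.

€1,278.45

After 9 years at 8.95%: 500 × 2.236266199 ≈ 1,118.1331.
Then 2 years at 6.7%: 1,118.1331 × 1.143378759 ≈ 1,278.4496.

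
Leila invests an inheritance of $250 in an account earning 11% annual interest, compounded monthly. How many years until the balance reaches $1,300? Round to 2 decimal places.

We need (1 + 0.00916667)^(12t) = 5.2, so 12t = ln 5.2 / ln 1.009167 ≈ 180.6767.
t ≈ 180.6767/12 = 15.0564 years.

15.06 years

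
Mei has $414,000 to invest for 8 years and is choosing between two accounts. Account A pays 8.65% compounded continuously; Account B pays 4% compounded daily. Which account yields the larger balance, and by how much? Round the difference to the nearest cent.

Account A growth factor: e^(0.0865·8) = e^0.692 ≈ 1.9977069544; balance ≈ 827,050.6791.
Account B growth factor: (1 + 0.04/365)^2920 ≈ 1.37710361941; balance ≈ 570,120.8984.
Account A is larger by 256,929.7807.

Account A, by $256,929.78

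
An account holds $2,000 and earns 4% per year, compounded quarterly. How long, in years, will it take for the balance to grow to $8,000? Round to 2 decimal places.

(1 + 0.01)^(4t) = 8,000/2,000 = 4.
4t·ln(1 + 0.01) = ln(4); 4t = 1.3863/0.00995033 ≈ 139.3214.
t ≈ 34.8304 years.

34.83 years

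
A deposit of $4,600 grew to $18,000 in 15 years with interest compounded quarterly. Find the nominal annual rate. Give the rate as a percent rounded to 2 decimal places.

The 60-period growth factor is 18,000/4,600 = 3.91304.
r/4 = 3.91304^(1/60) − 1 ≈ 0.0229991, so r ≈ 4·0.0229991 = 9.19963%.

9.20%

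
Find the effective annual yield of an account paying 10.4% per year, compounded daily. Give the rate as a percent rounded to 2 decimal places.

One year is 365 periods at 0.000284932 each: (1 + 0.000284932)^365 ≈ 1.109584.
EAR = 1.109584 − 1 ≈ 10.95840%.

10.96%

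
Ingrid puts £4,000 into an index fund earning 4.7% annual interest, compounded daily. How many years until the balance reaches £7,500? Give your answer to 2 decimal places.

We need (1 + 0.000128767)^(365t) = 1.875, so 365t = ln 1.875 / ln 1.000129 ≈ 4882.0624.
t ≈ 4882.0624/365 = 13.3755 years.

13.38 years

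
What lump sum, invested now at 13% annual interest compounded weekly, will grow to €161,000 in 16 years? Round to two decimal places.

€20,166.04

Periodic rate = 13%/52 = 0.0025; 832 periods.
P = 161,000/(1 + 0.0025)^832 ≈ 161,000/7.98371885809 ≈ 20,166.0408.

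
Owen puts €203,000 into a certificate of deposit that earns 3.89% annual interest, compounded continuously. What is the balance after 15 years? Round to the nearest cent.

€363,837.01

A = P·e^(rt) = 203,000·e^(0.0389·15) = 203,000·e^0.5835.
e^0.5835 ≈ 1.79230051752, so A ≈ 363,837.0051.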